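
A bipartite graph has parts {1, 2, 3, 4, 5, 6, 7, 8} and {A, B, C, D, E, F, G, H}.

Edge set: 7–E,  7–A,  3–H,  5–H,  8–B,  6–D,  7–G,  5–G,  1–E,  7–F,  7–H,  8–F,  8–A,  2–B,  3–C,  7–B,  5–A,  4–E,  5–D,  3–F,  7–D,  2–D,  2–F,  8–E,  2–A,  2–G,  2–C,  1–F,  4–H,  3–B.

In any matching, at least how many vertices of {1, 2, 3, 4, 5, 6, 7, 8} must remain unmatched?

0

A valid assignment of size 8: 1–E, 2–C, 3–F, 4–H, 5–G, 6–D, 7–A, 8–B.
This saturates every left vertex, so 8 is the maximum.
That matches 8 of the 8, leaving 0 unmatched; no matching can do better.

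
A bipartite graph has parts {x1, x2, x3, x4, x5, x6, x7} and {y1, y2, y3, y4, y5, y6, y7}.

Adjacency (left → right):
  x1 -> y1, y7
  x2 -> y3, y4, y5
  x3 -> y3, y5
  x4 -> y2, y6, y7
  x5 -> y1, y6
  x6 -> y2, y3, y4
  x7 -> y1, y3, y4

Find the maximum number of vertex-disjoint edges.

7

A valid assignment of size 7: x1-y1, x2-y4, x3-y5, x4-y7, x5-y6, x6-y2, x7-y3.
This saturates every left vertex, so 7 is the maximum.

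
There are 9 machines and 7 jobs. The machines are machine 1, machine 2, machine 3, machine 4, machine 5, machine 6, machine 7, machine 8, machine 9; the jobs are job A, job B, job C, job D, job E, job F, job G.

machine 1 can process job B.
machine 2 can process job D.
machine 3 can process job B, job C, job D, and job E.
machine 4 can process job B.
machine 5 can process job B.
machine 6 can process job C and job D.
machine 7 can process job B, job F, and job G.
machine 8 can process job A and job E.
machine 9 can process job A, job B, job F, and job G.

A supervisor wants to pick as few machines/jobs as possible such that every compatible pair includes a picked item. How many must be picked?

A maximum matching has 7 edges (e.g. machine 1–job B, machine 2–job D, machine 3–job E, machine 6–job C, machine 7–job F, machine 8–job A, machine 9–job G).
By König's theorem the minimum vertex cover has the same size. One such cover is {machine 2, machine 3, machine 6, machine 7, machine 8, machine 9, job B}.

7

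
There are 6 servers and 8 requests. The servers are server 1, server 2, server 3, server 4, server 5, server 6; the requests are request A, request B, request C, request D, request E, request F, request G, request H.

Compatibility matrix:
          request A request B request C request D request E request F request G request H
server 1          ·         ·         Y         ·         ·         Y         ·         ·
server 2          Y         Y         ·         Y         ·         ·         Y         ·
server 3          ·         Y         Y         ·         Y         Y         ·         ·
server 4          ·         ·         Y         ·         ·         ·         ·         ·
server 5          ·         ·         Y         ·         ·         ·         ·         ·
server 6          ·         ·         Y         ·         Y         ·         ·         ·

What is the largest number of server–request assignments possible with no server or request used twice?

5

A valid assignment of size 5: server 1→request F, server 2→request D, server 3→request B, server 4→request C, server 6→request E.
The set {server 4, server 5} has only 1 neighbour ({request C}), so by Hall's theorem at most 5 of the 6 servers can be matched.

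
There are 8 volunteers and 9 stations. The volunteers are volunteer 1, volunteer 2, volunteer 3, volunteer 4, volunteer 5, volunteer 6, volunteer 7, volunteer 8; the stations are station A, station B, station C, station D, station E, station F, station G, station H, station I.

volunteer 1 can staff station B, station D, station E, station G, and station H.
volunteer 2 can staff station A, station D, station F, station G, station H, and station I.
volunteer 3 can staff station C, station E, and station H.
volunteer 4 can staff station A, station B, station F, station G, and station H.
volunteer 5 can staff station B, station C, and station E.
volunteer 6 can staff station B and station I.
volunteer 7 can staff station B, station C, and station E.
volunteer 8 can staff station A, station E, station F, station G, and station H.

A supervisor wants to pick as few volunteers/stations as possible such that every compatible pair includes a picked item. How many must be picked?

8

{volunteer 1, volunteer 2, volunteer 3, volunteer 4, volunteer 5, volunteer 6, volunteer 7, volunteer 8} is a vertex cover of size 8: every edge has an endpoint in this set.
No smaller cover exists because volunteer 1–station G, volunteer 2–station I, volunteer 3–station H, volunteer 4–station A, volunteer 5–station E, volunteer 6–station B, volunteer 7–station C, volunteer 8–station F is a matching of size 8, and a cover must include an endpoint of each of these disjoint edges (König's theorem).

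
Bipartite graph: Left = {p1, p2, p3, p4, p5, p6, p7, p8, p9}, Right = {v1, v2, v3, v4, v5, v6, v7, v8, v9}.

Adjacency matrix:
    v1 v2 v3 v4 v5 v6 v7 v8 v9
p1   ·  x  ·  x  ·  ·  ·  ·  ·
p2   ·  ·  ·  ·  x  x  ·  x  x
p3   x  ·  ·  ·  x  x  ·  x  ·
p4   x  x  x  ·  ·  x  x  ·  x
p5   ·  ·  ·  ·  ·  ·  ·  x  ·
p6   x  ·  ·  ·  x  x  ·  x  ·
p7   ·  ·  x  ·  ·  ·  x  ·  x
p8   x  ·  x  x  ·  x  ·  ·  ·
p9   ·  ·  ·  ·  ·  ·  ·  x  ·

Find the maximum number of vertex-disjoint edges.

One maximum matching: p1→v2, p2→v9, p3→v5, p4→v3, p5→v8, p6→v1, p7→v7, p8→v6.
The set {p5, p9} has only 1 neighbour ({v8}), so by Hall's theorem at most 8 of the 9 left vertices can be matched.

8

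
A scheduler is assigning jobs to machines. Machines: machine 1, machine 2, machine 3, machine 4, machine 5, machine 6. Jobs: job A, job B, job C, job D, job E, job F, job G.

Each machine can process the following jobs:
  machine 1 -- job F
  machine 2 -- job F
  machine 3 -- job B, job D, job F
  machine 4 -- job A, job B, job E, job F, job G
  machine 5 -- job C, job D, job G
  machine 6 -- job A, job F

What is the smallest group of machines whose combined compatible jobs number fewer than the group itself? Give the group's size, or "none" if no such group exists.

2

Take S = {machine 1, machine 2}. Its neighbourhood is {job F}, so |N(S)| = 1 < |S| = 2.
No single vertex violates Hall's condition since each has at least one neighbour, so 2 is the minimum.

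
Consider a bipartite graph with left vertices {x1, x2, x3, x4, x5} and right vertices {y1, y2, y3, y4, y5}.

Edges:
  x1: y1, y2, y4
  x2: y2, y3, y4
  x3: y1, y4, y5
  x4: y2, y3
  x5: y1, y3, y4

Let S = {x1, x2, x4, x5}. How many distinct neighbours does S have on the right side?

4

The union of neighbours of {x1, x2, x4, x5} is {y1, y2, y3, y4}, which has 4 elements.
Since |N(S)| = 4 ≥ |S| = 4, Hall's condition holds for this subset.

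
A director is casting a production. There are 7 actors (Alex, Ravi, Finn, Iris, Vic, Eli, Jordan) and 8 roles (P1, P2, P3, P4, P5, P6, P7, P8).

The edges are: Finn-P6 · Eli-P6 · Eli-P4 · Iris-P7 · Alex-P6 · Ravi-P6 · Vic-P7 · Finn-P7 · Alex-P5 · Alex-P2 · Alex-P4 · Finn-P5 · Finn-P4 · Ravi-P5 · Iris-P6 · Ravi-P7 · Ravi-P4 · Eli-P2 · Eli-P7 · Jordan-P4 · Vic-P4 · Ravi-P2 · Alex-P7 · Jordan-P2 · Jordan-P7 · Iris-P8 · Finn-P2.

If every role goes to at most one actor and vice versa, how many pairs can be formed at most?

6

One maximum matching: Alex–P2, Ravi–P5, Finn–P6, Iris–P8, Vic–P4, Eli–P7.
The set {Alex, Ravi, Finn, Vic, Eli, Jordan} has only 5 neighbours ({P2, P4, P5, P6, P7}), so by Hall's theorem at most 6 of the 7 actors can be matched.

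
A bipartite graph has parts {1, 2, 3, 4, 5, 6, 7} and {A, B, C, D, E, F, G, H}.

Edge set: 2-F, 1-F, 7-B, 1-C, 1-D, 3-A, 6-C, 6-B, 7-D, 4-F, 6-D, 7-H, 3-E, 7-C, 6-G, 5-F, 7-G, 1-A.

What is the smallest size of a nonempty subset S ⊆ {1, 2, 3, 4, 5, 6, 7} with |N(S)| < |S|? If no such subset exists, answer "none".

2

Take S = {2, 4}. Its neighbourhood is {F}, so |N(S)| = 1 < |S| = 2.
No single vertex violates Hall's condition since each has at least one neighbour, so 2 is the minimum.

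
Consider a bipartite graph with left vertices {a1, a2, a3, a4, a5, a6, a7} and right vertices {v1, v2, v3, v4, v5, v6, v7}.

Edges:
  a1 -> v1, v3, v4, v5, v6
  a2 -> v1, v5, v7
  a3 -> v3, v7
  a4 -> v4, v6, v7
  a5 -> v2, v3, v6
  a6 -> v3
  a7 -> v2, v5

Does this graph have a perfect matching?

Yes

For example, pair a1→v1, a2→v5, a3→v7, a4→v4, a5→v6, a6→v3, a7→v2.
Every left vertex is matched, so this is a perfect matching.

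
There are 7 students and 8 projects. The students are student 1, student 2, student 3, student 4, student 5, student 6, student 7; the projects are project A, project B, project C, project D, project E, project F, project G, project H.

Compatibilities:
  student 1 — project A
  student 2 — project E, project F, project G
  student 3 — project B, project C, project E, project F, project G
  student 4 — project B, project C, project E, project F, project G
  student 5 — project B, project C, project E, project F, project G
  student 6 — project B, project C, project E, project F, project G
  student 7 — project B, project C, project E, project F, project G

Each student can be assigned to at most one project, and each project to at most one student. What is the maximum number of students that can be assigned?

For example, pair student 1→project A, student 2→project E, student 3→project B, student 4→project C, student 5→project F, student 6→project G.
The set {student 2, student 3, student 4, student 5, student 6, student 7} has only 5 neighbours ({project B, project C, project E, project F, project G}), so by Hall's theorem at most 6 of the 7 students can be matched.

6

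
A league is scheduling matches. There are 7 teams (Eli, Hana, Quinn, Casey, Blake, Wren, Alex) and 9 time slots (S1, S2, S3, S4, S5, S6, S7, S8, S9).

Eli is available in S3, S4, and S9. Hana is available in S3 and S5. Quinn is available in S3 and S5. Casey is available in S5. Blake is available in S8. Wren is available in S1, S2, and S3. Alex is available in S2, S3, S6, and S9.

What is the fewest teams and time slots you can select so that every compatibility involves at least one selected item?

6

The 6 edges Eli–S4, Hana–S5, Quinn–S3, Blake–S8, Wren–S1, Alex–S2 form a matching, so any vertex cover needs at least 6 vertices (one per matched edge).
Conversely {Eli, Blake, Wren, Alex, S3, S5} meets every edge and has exactly 6 vertices, so 6 is optimal.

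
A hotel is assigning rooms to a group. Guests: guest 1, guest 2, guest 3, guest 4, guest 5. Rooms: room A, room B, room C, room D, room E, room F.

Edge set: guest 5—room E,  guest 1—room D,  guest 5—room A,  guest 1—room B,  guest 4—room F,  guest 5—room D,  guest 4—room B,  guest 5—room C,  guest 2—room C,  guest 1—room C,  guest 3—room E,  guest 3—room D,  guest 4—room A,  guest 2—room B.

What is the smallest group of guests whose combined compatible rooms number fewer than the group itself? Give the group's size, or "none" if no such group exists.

A matching saturating every guest exists, for instance guest 1→room B, guest 2→room C, guest 3→room E, guest 4→room F, guest 5→room D.
By Hall's marriage theorem, this means |N(S)| ≥ |S| for every subset S, so no violating subset exists.

none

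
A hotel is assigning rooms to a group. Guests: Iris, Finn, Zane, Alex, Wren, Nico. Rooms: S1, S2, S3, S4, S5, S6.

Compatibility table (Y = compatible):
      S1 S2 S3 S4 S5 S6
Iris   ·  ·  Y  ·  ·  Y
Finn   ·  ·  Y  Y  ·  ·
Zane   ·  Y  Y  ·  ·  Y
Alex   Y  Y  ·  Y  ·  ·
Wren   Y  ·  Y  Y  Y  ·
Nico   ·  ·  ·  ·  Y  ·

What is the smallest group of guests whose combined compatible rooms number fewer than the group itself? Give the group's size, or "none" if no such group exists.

none

A matching saturating every guest exists, for instance Iris→S6, Finn→S3, Zane→S2, Alex→S1, Wren→S4, Nico→S5.
By Hall's marriage theorem, this means |N(S)| ≥ |S| for every subset S, so no violating subset exists.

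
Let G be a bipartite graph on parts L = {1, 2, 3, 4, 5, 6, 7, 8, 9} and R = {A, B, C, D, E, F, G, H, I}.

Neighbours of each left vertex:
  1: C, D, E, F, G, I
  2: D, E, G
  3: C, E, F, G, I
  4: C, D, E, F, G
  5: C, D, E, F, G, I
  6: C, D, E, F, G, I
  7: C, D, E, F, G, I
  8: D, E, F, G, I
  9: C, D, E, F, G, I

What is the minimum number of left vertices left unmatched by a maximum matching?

3

One maximum matching: 1–C, 2–D, 3–I, 4–F, 5–E, 6–G.
The set {1, 2, 3, 4, 5, 6, 7, 8, 9} has only 6 neighbours ({C, D, E, F, G, I}), so by Hall's theorem at most 6 of the 9 left vertices can be matched.
That matches 6 of the 9, leaving 3 unmatched; no matching can do better.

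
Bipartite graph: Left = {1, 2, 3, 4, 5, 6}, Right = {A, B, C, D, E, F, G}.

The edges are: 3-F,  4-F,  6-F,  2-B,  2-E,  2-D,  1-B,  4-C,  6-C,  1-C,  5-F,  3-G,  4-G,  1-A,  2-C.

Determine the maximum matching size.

5

A valid assignment of size 5: 1–B, 2–E, 3–G, 4–C, 5–F.
The set {3, 4, 5, 6} has only 3 neighbours ({C, F, G}), so by Hall's theorem at most 5 of the 6 left vertices can be matched.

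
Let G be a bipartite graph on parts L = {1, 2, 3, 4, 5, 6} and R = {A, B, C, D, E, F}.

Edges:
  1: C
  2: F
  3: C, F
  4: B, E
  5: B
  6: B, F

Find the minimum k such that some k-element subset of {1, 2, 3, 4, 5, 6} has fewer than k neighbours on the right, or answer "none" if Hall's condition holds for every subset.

Take S = {1, 2, 3}. Its neighbourhood is {C, F}, so |N(S)| = 2 < |S| = 3.
Every subset of size less than 3 has at least as many neighbours as members, so 3 is the minimum.

3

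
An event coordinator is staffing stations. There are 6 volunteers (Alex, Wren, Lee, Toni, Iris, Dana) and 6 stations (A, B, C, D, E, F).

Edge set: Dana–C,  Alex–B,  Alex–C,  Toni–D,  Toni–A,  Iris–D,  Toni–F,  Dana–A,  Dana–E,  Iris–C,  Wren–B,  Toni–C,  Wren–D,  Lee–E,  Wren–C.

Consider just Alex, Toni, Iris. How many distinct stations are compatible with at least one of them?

The union of neighbours of {Alex, Toni, Iris} is {A, B, C, D, F}, which has 5 elements.
Since |N(S)| = 5 ≥ |S| = 3, Hall's condition holds for this subset.

5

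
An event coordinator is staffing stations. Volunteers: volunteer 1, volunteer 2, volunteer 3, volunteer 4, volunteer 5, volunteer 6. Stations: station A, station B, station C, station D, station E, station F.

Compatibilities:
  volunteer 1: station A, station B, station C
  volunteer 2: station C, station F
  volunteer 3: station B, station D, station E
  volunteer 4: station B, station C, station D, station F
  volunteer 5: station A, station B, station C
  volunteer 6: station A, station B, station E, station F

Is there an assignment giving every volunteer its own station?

A valid assignment of size 6: volunteer 1–station B, volunteer 2–station F, volunteer 3–station E, volunteer 4–station D, volunteer 5–station C, volunteer 6–station A.
All 6 volunteers are covered.

Yes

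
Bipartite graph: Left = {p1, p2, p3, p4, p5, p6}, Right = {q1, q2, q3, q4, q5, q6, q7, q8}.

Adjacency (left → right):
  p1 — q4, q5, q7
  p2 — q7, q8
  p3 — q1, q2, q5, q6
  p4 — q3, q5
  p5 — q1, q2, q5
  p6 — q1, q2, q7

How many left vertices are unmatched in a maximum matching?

0

One maximum matching: p1-q7, p2-q8, p3-q6, p4-q3, p5-q5, p6-q2.
All 6 left vertices are matched, so no larger matching exists.
That matches 6 of the 6, leaving 0 unmatched; no matching can do better.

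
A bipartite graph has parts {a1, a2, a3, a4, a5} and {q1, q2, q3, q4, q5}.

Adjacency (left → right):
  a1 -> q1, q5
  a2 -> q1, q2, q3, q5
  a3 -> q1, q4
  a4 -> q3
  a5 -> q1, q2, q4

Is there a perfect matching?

Yes

For example, pair a1–q1, a2–q5, a3–q4, a4–q3, a5–q2.
All 5 left vertices are covered.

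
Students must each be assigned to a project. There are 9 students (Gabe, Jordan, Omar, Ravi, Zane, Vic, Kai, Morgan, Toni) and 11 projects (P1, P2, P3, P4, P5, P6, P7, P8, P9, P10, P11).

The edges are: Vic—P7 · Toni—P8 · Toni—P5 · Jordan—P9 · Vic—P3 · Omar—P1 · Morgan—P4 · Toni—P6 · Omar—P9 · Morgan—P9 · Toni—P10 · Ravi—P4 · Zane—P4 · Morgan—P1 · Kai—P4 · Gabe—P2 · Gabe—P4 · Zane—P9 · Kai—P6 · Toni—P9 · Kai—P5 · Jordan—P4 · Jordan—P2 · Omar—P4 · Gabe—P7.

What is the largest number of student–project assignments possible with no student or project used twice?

8

One maximum matching: Gabe→P7, Jordan→P2, Omar→P1, Ravi→P4, Zane→P9, Vic→P3, Kai→P5, Toni→P10.
The set {Omar, Ravi, Zane, Morgan} has only 3 neighbours ({P1, P4, P9}), so by Hall's theorem at most 8 of the 9 students can be matched.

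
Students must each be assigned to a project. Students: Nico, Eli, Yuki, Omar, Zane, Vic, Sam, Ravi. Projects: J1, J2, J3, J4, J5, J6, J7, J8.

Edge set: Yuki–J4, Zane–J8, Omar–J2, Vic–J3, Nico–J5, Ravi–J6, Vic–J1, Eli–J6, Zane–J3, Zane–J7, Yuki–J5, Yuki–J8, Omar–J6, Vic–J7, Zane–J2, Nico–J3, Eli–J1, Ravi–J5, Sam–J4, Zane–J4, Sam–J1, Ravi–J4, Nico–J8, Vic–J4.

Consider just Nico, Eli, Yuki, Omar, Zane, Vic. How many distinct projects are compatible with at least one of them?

The union of neighbours of {Nico, Eli, Yuki, Omar, Zane, Vic} is {J1, J2, J3, J4, J5, J6, J7, J8}, which has 8 elements.
Since |N(S)| = 8 ≥ |S| = 6, Hall's condition holds for this subset.

8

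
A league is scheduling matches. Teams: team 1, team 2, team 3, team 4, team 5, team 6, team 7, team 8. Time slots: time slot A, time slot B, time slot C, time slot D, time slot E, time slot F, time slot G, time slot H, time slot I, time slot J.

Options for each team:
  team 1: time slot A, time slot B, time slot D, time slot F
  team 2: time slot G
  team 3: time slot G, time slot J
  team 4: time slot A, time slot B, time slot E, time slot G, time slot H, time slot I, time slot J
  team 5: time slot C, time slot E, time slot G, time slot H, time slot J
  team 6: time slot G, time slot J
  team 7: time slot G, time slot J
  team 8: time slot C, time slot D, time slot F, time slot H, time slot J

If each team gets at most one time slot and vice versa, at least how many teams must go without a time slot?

For example, pair team 1-time slot F, team 2-time slot G, team 3-time slot J, team 4-time slot H, team 5-time slot E, team 8-time slot C.
The set {team 2, team 3, team 6, team 7} has only 2 neighbours ({time slot G, time slot J}), so by Hall's theorem at most 6 of the 8 teams can be matched.
That matches 6 of the 8, leaving 2 unmatched; no matching can do better.

2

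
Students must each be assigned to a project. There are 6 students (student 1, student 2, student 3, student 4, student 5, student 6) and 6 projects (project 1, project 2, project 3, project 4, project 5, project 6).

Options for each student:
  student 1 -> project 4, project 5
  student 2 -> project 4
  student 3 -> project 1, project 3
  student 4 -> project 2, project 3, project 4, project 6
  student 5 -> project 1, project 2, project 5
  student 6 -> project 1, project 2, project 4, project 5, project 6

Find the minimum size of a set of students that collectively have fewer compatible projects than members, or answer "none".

A matching saturating every student exists, for instance student 1→project 5, student 2→project 4, student 3→project 3, student 4→project 6, student 5→project 1, student 6→project 2.
By Hall's marriage theorem, this means |N(S)| ≥ |S| for every subset S, so no violating subset exists.

none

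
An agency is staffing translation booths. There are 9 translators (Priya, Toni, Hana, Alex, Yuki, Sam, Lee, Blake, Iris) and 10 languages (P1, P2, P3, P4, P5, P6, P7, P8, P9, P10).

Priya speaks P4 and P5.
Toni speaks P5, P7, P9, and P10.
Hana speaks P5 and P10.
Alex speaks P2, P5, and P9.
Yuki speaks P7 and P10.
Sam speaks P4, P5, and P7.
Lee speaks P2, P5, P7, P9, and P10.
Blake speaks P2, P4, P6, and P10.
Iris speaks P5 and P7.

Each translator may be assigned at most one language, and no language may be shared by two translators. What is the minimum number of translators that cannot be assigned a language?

2

A valid assignment of size 7: Priya-P4, Toni-P9, Hana-P5, Alex-P2, Yuki-P10, Sam-P7, Blake-P6.
The set {Priya, Toni, Hana, Alex, Yuki, Sam, Lee, Iris} has only 6 neighbours ({P10, P2, P4, P5, P7, P9}), so by Hall's theorem at most 7 of the 9 translators can be matched.
That matches 7 of the 9, leaving 2 unmatched; no matching can do better.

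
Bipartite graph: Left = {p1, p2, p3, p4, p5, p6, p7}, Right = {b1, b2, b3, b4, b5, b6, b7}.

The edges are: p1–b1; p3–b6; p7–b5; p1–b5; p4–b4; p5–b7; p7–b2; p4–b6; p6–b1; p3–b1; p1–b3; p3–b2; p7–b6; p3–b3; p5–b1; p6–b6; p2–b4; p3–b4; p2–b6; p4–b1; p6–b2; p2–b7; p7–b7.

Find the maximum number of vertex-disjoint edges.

7

One maximum matching: p1→b3, p2→b7, p3→b2, p4→b4, p5→b1, p6→b6, p7→b5.
This saturates every left vertex, so 7 is the maximum.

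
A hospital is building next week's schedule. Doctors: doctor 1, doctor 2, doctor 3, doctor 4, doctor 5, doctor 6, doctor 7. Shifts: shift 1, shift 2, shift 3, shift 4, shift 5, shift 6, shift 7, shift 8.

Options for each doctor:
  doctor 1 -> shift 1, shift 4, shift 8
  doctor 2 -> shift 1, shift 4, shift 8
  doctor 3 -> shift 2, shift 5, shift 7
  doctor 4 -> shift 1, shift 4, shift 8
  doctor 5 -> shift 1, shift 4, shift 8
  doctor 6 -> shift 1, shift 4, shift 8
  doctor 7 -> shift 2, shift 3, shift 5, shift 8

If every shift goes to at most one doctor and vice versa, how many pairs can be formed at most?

5

One maximum matching: doctor 1-shift 8, doctor 2-shift 1, doctor 3-shift 2, doctor 4-shift 4, doctor 7-shift 5.
The set {doctor 1, doctor 2, doctor 4, doctor 5, doctor 6} has only 3 neighbours ({shift 1, shift 4, shift 8}), so by Hall's theorem at most 5 of the 7 doctors can be matched.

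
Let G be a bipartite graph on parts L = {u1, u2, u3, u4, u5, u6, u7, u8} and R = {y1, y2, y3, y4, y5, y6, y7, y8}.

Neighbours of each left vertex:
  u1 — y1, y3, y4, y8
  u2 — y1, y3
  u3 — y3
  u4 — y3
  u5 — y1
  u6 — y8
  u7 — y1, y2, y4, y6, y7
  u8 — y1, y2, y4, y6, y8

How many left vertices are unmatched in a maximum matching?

For example, pair u1–y4, u2–y1, u3–y3, u6–y8, u7–y7, u8–y6.
The set {u2, u3, u4, u5} has only 2 neighbours ({y1, y3}), so by Hall's theorem at most 6 of the 8 left vertices can be matched.
That matches 6 of the 8, leaving 2 unmatched; no matching can do better.

2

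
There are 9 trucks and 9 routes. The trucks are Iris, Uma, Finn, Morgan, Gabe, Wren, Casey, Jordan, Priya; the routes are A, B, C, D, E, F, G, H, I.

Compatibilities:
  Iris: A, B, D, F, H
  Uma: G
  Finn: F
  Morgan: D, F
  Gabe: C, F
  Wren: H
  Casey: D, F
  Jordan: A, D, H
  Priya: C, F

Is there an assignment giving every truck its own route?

The set {Finn, Morgan, Gabe, Casey, Priya} has only 3 neighbours ({C, D, F}), so by Hall's theorem at most 7 of the 9 trucks can be matched.
Hence no matching covers every truck.

No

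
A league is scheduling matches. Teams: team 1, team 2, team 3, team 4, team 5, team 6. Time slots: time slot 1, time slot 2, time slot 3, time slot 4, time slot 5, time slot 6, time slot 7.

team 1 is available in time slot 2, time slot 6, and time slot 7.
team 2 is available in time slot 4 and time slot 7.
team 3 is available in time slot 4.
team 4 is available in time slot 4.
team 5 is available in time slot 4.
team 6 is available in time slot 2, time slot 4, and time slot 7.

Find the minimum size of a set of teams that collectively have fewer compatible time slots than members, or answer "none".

Take S = {team 3, team 4}. Its neighbourhood is {time slot 4}, so |N(S)| = 1 < |S| = 2.
No single vertex violates Hall's condition since each has at least one neighbour, so 2 is the minimum.

2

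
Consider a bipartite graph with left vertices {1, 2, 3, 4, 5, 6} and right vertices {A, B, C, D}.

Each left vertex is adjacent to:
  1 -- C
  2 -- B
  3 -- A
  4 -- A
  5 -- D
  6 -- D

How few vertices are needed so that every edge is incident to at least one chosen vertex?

4

{1, 2, A, D} is a vertex cover of size 4: every edge has an endpoint in this set.
No smaller cover exists because 1–C, 2–B, 3–A, 5–D is a matching of size 4, and a cover must include an endpoint of each of these disjoint edges (König's theorem).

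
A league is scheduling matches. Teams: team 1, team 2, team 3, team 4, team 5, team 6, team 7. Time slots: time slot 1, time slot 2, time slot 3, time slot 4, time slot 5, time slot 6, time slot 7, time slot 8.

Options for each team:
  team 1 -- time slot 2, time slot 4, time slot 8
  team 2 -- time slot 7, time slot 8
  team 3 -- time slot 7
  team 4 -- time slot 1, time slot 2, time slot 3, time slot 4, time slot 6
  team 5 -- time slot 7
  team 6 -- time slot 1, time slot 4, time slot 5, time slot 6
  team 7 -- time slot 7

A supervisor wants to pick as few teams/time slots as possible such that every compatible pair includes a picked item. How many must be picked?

5

{team 1, team 2, team 4, team 6, time slot 7} is a vertex cover of size 5: every edge has an endpoint in this set.
No smaller cover exists because team 1–time slot 2, team 2–time slot 8, team 3–time slot 7, team 4–time slot 3, team 6–time slot 4 is a matching of size 5, and a cover must include an endpoint of each of these disjoint edges (König's theorem).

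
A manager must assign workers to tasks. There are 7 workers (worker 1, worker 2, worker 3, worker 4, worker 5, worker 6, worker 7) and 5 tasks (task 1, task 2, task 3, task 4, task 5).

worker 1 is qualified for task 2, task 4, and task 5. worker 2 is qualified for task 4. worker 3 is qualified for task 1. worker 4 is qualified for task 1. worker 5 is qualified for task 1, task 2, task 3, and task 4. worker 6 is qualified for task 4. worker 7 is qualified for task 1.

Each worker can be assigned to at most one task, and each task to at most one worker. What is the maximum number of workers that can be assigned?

One maximum matching: worker 1–task 5, worker 2–task 4, worker 3–task 1, worker 5–task 2.
The set {worker 2, worker 3, worker 4, worker 6, worker 7} has only 2 neighbours ({task 1, task 4}), so by Hall's theorem at most 4 of the 7 workers can be matched.

4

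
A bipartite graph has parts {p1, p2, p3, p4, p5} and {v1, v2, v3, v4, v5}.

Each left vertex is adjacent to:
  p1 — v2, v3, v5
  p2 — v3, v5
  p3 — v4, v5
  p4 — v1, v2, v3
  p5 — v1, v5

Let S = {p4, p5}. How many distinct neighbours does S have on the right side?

The union of neighbours of {p4, p5} is {v1, v2, v3, v5}, which has 4 elements.
Since |N(S)| = 4 ≥ |S| = 2, Hall's condition holds for this subset.

4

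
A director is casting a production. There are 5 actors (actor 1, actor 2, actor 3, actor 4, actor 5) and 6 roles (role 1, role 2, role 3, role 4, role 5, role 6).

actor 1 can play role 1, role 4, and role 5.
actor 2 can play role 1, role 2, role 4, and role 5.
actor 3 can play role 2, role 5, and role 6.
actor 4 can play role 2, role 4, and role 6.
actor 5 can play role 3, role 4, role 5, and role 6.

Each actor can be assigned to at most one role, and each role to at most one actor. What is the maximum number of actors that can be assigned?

5

One maximum matching: actor 1–role 4, actor 2–role 1, actor 3–role 5, actor 4–role 2, actor 5–role 3.
All 5 actors are matched, so no larger matching exists.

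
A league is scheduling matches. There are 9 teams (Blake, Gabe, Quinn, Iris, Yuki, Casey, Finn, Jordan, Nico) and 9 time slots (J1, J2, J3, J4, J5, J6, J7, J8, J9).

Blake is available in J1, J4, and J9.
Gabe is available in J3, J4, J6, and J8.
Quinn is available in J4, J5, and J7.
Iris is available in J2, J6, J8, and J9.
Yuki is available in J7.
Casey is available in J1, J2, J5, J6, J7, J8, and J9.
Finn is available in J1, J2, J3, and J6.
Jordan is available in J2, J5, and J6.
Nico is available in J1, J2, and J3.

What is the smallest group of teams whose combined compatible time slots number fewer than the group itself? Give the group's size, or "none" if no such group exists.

none

A matching saturating every team exists, for instance Blake→J9, Gabe→J6, Quinn→J4, Iris→J8, Yuki→J7, Casey→J2, Finn→J1, Jordan→J5, Nico→J3.
By Hall's marriage theorem, this means |N(S)| ≥ |S| for every subset S, so no violating subset exists.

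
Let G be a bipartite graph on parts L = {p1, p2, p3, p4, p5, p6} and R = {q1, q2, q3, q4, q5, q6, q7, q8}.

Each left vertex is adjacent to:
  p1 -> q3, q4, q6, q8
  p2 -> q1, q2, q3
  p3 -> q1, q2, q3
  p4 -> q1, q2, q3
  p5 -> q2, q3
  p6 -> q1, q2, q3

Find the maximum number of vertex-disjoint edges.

A valid assignment of size 4: p1–q6, p2–q1, p3–q3, p4–q2.
The set {p2, p3, p4, p5, p6} has only 3 neighbours ({q1, q2, q3}), so by Hall's theorem at most 4 of the 6 left vertices can be matched.

4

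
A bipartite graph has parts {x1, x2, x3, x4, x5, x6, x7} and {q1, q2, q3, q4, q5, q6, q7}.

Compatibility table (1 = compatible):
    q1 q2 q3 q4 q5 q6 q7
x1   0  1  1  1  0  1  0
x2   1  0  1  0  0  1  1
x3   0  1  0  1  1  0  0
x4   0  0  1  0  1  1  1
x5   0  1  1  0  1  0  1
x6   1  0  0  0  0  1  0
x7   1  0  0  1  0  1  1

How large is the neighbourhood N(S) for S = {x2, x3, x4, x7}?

The union of neighbours of {x2, x3, x4, x7} is {q1, q2, q3, q4, q5, q6, q7}, which has 7 elements.
Since |N(S)| = 7 ≥ |S| = 4, Hall's condition holds for this subset.

7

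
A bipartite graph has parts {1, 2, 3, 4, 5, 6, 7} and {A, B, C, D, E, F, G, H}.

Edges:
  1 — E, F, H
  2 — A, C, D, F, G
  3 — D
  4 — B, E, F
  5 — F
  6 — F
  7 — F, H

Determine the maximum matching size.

One maximum matching: 1–E, 2–G, 3–D, 4–B, 5–F, 7–H.
The set {5, 6} has only 1 neighbour ({F}), so by Hall's theorem at most 6 of the 7 left vertices can be matched.

6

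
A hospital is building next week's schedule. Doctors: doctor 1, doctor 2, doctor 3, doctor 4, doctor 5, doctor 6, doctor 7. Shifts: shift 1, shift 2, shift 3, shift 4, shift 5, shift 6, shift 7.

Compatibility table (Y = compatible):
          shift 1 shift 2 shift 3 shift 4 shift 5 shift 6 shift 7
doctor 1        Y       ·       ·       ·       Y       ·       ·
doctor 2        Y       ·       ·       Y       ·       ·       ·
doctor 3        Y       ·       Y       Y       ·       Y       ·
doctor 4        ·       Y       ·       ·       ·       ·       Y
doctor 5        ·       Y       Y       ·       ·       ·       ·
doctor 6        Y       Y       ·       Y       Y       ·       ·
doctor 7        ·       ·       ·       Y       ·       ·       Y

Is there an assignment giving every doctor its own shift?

Yes

One maximum matching: doctor 1–shift 5, doctor 2–shift 1, doctor 3–shift 6, doctor 4–shift 7, doctor 5–shift 3, doctor 6–shift 2, doctor 7–shift 4.
All 7 doctors are covered.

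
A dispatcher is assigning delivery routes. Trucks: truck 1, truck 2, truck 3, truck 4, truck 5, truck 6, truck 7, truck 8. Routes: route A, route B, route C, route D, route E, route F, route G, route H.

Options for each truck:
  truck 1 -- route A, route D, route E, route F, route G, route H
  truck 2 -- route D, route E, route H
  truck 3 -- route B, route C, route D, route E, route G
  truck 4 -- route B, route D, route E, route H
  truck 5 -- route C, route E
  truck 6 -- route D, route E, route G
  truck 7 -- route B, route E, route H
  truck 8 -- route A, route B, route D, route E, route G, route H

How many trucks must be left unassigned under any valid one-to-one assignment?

One maximum matching: truck 1–route F, truck 2–route H, truck 3–route D, truck 4–route B, truck 5–route C, truck 6–route G, truck 7–route E, truck 8–route A.
This saturates every truck, so 8 is the maximum.
That matches 8 of the 8, leaving 0 unmatched; no matching can do better.

0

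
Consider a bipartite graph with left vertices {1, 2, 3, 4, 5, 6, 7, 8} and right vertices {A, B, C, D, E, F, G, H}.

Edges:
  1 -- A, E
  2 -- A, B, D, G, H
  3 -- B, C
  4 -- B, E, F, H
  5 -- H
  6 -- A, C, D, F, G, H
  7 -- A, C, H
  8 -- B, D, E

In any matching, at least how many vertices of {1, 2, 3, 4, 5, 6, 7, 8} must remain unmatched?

For example, pair 1→E, 2→D, 3→C, 4→F, 5→H, 6→G, 7→A, 8→B.
This saturates every left vertex, so 8 is the maximum.
That matches 8 of the 8, leaving 0 unmatched; no matching can do better.

0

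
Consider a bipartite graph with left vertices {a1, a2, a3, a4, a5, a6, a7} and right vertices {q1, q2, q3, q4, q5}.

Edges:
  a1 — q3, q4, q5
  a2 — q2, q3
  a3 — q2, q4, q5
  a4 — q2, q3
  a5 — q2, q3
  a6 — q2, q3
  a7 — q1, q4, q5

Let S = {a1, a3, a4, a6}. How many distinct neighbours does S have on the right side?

The union of neighbours of {a1, a3, a4, a6} is {q2, q3, q4, q5}, which has 4 elements.
Since |N(S)| = 4 ≥ |S| = 4, Hall's condition holds for this subset.

4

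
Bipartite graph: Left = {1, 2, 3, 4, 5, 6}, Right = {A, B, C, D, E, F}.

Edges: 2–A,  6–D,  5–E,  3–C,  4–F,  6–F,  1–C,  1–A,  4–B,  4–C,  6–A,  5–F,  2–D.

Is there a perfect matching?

Yes

A valid assignment of size 6: 1→A, 2→D, 3→C, 4→B, 5→E, 6→F.
All 6 left vertices are covered.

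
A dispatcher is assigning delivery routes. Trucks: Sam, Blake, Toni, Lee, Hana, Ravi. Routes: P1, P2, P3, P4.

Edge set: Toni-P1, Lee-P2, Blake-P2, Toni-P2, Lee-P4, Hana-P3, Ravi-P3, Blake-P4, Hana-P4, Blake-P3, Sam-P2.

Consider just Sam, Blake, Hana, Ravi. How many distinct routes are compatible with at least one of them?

3

The union of neighbours of {Sam, Blake, Hana, Ravi} is {P2, P3, P4}, which has 3 elements.
Since |N(S)| = 3 < |S| = 4, Hall's condition fails for this subset.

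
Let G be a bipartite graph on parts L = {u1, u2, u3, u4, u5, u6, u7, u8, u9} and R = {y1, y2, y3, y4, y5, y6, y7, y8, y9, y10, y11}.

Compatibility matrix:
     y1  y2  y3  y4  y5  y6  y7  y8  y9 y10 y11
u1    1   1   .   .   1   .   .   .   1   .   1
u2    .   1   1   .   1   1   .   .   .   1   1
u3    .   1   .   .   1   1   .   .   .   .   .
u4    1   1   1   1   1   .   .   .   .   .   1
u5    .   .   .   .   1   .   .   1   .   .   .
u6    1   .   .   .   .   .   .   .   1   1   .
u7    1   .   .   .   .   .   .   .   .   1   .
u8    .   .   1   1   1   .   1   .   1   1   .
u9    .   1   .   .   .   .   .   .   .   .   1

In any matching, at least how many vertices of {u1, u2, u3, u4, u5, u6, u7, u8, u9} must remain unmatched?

A valid assignment of size 9: u1→y9, u2→y6, u3→y5, u4→y4, u5→y8, u6→y10, u7→y1, u8→y7, u9→y2.
All 9 left vertices are matched, so no larger matching exists.
That matches 9 of the 9, leaving 0 unmatched; no matching can do better.

0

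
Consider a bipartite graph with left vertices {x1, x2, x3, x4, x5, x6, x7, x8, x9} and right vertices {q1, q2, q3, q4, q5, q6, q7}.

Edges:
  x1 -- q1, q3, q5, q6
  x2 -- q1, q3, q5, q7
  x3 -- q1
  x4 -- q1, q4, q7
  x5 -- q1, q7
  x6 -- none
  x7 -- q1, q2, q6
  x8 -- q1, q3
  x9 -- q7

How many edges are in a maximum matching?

7

For example, pair x1–q6, x2–q5, x3–q1, x4–q4, x5–q7, x7–q2, x8–q3.
The set {x3, x5, x6, x9} has only 2 neighbours ({q1, q7}), so by Hall's theorem at most 7 of the 9 left vertices can be matched.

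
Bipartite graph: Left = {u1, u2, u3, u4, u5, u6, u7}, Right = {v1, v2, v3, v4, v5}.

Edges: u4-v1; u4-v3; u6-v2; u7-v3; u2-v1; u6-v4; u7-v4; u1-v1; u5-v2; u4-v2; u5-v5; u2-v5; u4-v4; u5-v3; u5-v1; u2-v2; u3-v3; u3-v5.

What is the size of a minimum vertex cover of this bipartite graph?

A maximum matching has 5 edges (e.g. u1–v1, u2–v5, u3–v3, u4–v4, u5–v2).
By König's theorem the minimum vertex cover has the same size. One such cover is {v1, v2, v3, v4, v5}.

5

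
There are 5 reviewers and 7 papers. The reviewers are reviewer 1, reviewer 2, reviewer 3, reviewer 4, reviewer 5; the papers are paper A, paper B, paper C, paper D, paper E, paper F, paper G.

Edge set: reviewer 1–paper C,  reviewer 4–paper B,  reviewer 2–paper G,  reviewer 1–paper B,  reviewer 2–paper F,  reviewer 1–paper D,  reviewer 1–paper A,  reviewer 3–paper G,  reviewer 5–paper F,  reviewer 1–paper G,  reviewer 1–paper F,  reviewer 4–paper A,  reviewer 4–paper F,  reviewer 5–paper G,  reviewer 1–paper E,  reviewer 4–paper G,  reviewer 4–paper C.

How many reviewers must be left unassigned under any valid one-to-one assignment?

1

A valid assignment of size 4: reviewer 1–paper C, reviewer 2–paper F, reviewer 3–paper G, reviewer 4–paper B.
The set {reviewer 2, reviewer 3, reviewer 5} has only 2 neighbours ({paper F, paper G}), so by Hall's theorem at most 4 of the 5 reviewers can be matched.
That matches 4 of the 5, leaving 1 unmatched; no matching can do better.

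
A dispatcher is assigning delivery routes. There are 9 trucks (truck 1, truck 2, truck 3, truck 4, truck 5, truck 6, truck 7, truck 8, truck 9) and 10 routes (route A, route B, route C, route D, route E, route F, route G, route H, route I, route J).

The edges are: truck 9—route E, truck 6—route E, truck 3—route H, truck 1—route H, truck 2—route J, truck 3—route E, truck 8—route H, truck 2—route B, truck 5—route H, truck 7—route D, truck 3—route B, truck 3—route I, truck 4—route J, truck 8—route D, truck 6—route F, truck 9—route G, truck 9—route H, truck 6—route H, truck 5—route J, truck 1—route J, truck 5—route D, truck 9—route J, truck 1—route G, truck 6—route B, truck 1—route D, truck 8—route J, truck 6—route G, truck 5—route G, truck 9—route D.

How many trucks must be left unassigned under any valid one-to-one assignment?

For example, pair truck 1–route G, truck 2–route B, truck 3–route I, truck 4–route J, truck 5–route H, truck 6–route F, truck 7–route D, truck 9–route E.
The set {truck 1, truck 4, truck 5, truck 7, truck 8} has only 4 neighbours ({route D, route G, route H, route J}), so by Hall's theorem at most 8 of the 9 trucks can be matched.
That matches 8 of the 9, leaving 1 unmatched; no matching can do better.

1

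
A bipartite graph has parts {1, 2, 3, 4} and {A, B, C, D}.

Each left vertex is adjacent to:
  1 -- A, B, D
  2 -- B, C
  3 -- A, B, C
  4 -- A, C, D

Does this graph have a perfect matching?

Yes

One maximum matching: 1–D, 2–B, 3–A, 4–C.
Every left vertex is matched, so this is a perfect matching.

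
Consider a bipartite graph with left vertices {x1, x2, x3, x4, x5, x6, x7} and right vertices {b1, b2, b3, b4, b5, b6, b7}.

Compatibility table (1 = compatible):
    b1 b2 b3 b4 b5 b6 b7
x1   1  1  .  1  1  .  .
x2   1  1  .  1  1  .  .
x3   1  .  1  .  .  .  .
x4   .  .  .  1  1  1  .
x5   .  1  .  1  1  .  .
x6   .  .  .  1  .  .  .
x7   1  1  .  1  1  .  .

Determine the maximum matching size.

For example, pair x1–b1, x2–b5, x3–b3, x4–b6, x5–b2, x6–b4.
The set {x1, x2, x5, x6, x7} has only 4 neighbours ({b1, b2, b4, b5}), so by Hall's theorem at most 6 of the 7 left vertices can be matched.

6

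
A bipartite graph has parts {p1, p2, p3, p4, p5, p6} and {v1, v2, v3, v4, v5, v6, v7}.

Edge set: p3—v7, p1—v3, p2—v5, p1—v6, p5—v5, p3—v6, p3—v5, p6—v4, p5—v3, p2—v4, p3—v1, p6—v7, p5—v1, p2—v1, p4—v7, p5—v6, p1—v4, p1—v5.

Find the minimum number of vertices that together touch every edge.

6

A maximum matching has 6 edges (e.g. p1–v5, p2–v1, p3–v6, p4–v7, p5–v3, p6–v4).
By König's theorem the minimum vertex cover has the same size. One such cover is {p1, p2, p3, p4, p5, p6}.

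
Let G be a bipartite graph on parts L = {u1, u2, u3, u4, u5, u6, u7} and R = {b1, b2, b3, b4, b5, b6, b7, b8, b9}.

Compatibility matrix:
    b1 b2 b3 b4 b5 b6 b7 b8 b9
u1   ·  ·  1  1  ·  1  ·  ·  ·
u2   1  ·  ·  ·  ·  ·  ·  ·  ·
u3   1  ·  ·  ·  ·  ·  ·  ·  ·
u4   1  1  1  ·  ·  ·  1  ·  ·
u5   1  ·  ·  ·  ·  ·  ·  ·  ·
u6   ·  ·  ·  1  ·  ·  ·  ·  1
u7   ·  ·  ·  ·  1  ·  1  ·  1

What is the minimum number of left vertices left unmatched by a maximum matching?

A valid assignment of size 5: u1-b6, u2-b1, u4-b3, u6-b4, u7-b5.
The set {u2, u3, u5} has only 1 neighbour ({b1}), so by Hall's theorem at most 5 of the 7 left vertices can be matched.
That matches 5 of the 7, leaving 2 unmatched; no matching can do better.

2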